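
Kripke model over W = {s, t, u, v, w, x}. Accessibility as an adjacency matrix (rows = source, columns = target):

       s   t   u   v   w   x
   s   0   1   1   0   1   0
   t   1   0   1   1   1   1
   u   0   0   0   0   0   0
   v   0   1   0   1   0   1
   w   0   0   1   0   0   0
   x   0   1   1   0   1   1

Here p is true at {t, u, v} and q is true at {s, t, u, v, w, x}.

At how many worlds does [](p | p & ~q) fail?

4

s: successors {t, u, w}; p | p & ~q there: t:T, u:T, w:F. ✗
t: successors {s, u, v, w, x}; p | p & ~q there: s:F, u:T, v:T, w:F, x:F. ✗
u: no successors, so [](p | p & ~q) holds vacuously. ✓
v: successors {t, v, x}; p | p & ~q there: t:T, v:T, x:F. ✗
w: successors {u}; p | p & ~q there: u:T. ✓
x: successors {t, u, w, x}; p | p & ~q there: t:T, u:T, w:F, x:F. ✗
Satisfying worlds: {u, w}.
So [](p | p & ~q) fails at the other 4 worlds.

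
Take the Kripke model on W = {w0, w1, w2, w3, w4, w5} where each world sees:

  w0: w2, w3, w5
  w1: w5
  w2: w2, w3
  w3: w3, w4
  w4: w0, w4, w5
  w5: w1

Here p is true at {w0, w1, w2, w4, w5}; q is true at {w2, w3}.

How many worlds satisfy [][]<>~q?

w0: successors {w2, w3, w5}; []<>~q there: w2:F, w3:T, w5:T. ✗
w1: successors {w5}; []<>~q there: w5:T. ✓
w2: successors {w2, w3}; []<>~q there: w2:F, w3:T. ✗
w3: successors {w3, w4}; []<>~q there: w3:T, w4:T. ✓
w4: successors {w0, w4, w5}; []<>~q there: w0:F, w4:T, w5:T. ✗
w5: successors {w1}; []<>~q there: w1:T. ✓
Satisfying worlds: {w1, w3, w5}.

3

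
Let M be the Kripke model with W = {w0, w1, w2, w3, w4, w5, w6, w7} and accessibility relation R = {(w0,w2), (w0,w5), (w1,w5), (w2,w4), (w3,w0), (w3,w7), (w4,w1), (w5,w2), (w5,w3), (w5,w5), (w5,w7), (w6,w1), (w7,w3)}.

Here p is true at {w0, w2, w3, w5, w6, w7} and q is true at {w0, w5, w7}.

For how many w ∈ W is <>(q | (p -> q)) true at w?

w0: successors {w2, w5}; q | (p -> q) there: w2:F, w5:T. ✓
w1: successors {w5}; q | (p -> q) there: w5:T. ✓
w2: successors {w4}; q | (p -> q) there: w4:T. ✓
w3: successors {w0, w7}; q | (p -> q) there: w0:T, w7:T. ✓
w4: successors {w1}; q | (p -> q) there: w1:T. ✓
w5: successors {w2, w3, w5, w7}; q | (p -> q) there: w2:F, w3:F, w5:T, w7:T. ✓
w6: successors {w1}; q | (p -> q) there: w1:T. ✓
w7: successors {w3}; q | (p -> q) there: w3:F. ✗
Satisfying worlds: {w0, w1, w2, w3, w4, w5, w6}.

7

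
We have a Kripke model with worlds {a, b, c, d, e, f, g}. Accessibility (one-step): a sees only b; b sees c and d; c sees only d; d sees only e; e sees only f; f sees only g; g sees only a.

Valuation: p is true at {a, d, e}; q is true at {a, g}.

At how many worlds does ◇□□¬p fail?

a: successors {b}; □□¬p there: b:F. ✗
b: successors {c, d}; □□¬p there: c:F, d:T. ✓
c: successors {d}; □□¬p there: d:T. ✓
d: successors {e}; □□¬p there: e:T. ✓
e: successors {f}; □□¬p there: f:F. ✗
f: successors {g}; □□¬p there: g:T. ✓
g: successors {a}; □□¬p there: a:F. ✗
Satisfying worlds: {b, c, d, f}.
So ◇□□¬p fails at the other 3 worlds.

3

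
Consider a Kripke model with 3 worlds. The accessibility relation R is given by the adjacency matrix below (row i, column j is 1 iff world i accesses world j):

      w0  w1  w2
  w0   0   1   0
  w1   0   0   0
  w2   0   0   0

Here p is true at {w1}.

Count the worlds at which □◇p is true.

w0: successors {w1}; ◇p there: w1:F. ✗
w1: no successors, so □◇p holds vacuously. ✓
w2: no successors, so □◇p holds vacuously. ✓
Satisfying worlds: {w1, w2}.

2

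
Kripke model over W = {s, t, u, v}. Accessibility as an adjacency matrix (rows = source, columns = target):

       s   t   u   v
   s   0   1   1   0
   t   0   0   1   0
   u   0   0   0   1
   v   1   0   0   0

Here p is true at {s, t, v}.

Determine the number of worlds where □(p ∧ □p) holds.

1

s: successors {t, u}; p ∧ □p there: t:F, u:F. ✗
t: successors {u}; p ∧ □p there: u:F. ✗
u: successors {v}; p ∧ □p there: v:T. ✓
v: successors {s}; p ∧ □p there: s:F. ✗
Satisfying worlds: {u}.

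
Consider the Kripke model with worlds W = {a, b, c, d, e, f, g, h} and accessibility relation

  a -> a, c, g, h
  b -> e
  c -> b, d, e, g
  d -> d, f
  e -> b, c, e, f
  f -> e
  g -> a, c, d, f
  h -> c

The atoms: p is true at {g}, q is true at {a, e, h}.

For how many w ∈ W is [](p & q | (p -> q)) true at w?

6

a: successors {a, c, g, h}; p & q | (p -> q) there: a:T, c:T, g:F, h:T. ✗
b: successors {e}; p & q | (p -> q) there: e:T. ✓
c: successors {b, d, e, g}; p & q | (p -> q) there: b:T, d:T, e:T, g:F. ✗
d: successors {d, f}; p & q | (p -> q) there: d:T, f:T. ✓
e: successors {b, c, e, f}; p & q | (p -> q) there: b:T, c:T, e:T, f:T. ✓
f: successors {e}; p & q | (p -> q) there: e:T. ✓
g: successors {a, c, d, f}; p & q | (p -> q) there: a:T, c:T, d:T, f:T. ✓
h: successors {c}; p & q | (p -> q) there: c:T. ✓
Satisfying worlds: {b, d, e, f, g, h}.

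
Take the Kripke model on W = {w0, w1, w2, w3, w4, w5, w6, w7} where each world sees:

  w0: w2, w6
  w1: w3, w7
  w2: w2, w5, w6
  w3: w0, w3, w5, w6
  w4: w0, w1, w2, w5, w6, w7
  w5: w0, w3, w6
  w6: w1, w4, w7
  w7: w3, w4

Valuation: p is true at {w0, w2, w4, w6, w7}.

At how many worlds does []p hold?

1

w0: successors {w2, w6}; p there: w2:T, w6:T. ✓
w1: successors {w3, w7}; p there: w3:F, w7:T. ✗
w2: successors {w2, w5, w6}; p there: w2:T, w5:F, w6:T. ✗
w3: successors {w0, w3, w5, w6}; p there: w0:T, w3:F, w5:F, w6:T. ✗
w4: successors {w0, w1, w2, w5, w6, w7}; p there: w0:T, w1:F, w2:T, w5:F, w6:T, w7:T. ✗
w5: successors {w0, w3, w6}; p there: w0:T, w3:F, w6:T. ✗
w6: successors {w1, w4, w7}; p there: w1:F, w4:T, w7:T. ✗
w7: successors {w3, w4}; p there: w3:F, w4:T. ✗
Satisfying worlds: {w0}.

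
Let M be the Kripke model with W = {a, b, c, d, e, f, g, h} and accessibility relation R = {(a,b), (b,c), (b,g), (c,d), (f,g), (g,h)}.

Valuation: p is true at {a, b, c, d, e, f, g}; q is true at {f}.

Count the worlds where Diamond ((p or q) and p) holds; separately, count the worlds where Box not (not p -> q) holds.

4 and 4

For Diamond ((p or q) and p):
a: successors {b}; (p or q) and p there: b:T. ✓
b: successors {c, g}; (p or q) and p there: c:T, g:T. ✓
c: successors {d}; (p or q) and p there: d:T. ✓
d: no successors, so Diamond ((p or q) and p) fails. ✗
e: no successors, so Diamond ((p or q) and p) fails. ✗
f: successors {g}; (p or q) and p there: g:T. ✓
g: successors {h}; (p or q) and p there: h:F. ✗
h: no successors, so Diamond ((p or q) and p) fails. ✗
— 4 worlds.
For Box not (not p -> q):
a: successors {b}; not (not p -> q) there: b:F. ✗
b: successors {c, g}; not (not p -> q) there: c:F, g:F. ✗
c: successors {d}; not (not p -> q) there: d:F. ✗
d: no successors, so Box not (not p -> q) holds vacuously. ✓
e: no successors, so Box not (not p -> q) holds vacuously. ✓
f: successors {g}; not (not p -> q) there: g:F. ✗
g: successors {h}; not (not p -> q) there: h:T. ✓
h: no successors, so Box not (not p -> q) holds vacuously. ✓
— 4 worlds.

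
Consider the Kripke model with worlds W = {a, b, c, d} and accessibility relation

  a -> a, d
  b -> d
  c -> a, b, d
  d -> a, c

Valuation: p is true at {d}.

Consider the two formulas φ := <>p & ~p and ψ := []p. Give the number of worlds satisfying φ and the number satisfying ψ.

3 and 1

For <>p & ~p:
a: <>p is T, ~p is T. ✓
b: <>p is T, ~p is T. ✓
c: <>p is T, ~p is T. ✓
d: <>p is F, ~p is F. ✗
— 3 worlds.
For []p:
a: successors {a, d}; p there: a:F, d:T. ✗
b: successors {d}; p there: d:T. ✓
c: successors {a, b, d}; p there: a:F, b:F, d:T. ✗
d: successors {a, c}; p there: a:F, c:F. ✗
— 1 world.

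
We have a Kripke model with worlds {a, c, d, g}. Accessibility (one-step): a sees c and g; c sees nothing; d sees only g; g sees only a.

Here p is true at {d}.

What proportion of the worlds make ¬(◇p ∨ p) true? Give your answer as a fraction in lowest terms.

3/4

a: ◇p ∨ p is F. ✓
c: ◇p ∨ p is F. ✓
d: ◇p ∨ p is T. ✗
g: ◇p ∨ p is F. ✓
That's 3 of 4 worlds, so 3/4.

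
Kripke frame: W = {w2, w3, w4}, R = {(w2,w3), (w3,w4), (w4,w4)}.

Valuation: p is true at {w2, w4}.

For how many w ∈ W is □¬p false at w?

w2: successors {w3}; ¬p there: w3:T. ✓
w3: successors {w4}; ¬p there: w4:F. ✗
w4: successors {w4}; ¬p there: w4:F. ✗
Satisfying worlds: {w2}.
So □¬p fails at the other 2 worlds.

2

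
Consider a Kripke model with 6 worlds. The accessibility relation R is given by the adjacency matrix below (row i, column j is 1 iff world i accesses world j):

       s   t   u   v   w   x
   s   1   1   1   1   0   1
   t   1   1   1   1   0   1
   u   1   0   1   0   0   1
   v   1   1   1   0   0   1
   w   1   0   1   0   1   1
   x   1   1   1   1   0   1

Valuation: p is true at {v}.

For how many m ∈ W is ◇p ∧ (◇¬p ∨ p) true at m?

3

s: ◇p is T, ◇¬p ∨ p is T. ✓
t: ◇p is T, ◇¬p ∨ p is T. ✓
u: ◇p is F, ◇¬p ∨ p is T. ✗
v: ◇p is F, ◇¬p ∨ p is T. ✗
w: ◇p is F, ◇¬p ∨ p is T. ✗
x: ◇p is T, ◇¬p ∨ p is T. ✓
Satisfying worlds: {s, t, x}.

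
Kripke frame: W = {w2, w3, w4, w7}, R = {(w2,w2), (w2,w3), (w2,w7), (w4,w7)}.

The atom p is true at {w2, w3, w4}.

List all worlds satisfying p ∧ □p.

w2: p is T, □p is F. ✗
w3: p is T, □p is T. ✓
w4: p is T, □p is F. ✗
w7: p is F, □p is T. ✗

{w3}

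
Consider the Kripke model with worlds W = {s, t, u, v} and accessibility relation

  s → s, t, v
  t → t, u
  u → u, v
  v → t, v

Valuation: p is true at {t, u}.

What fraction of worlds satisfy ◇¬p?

s: successors {s, t, v}; ¬p there: s:T, t:F, v:T. ✓
t: successors {t, u}; ¬p there: t:F, u:F. ✗
u: successors {u, v}; ¬p there: u:F, v:T. ✓
v: successors {t, v}; ¬p there: t:F, v:T. ✓
That's 3 of 4 worlds, so 3/4.

3/4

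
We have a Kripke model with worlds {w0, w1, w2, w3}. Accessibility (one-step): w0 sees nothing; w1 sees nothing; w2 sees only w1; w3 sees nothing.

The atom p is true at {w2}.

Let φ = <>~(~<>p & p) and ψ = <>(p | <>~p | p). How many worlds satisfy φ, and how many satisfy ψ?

1 and 0

For <>~(~<>p & p):
w0: no successors, so <>~(~<>p & p) fails. ✗
w1: no successors, so <>~(~<>p & p) fails. ✗
w2: successors {w1}; ~(~<>p & p) there: w1:T. ✓
w3: no successors, so <>~(~<>p & p) fails. ✗
— 1 world.
For <>(p | <>~p | p):
w0: no successors, so <>(p | <>~p | p) fails. ✗
w1: no successors, so <>(p | <>~p | p) fails. ✗
w2: successors {w1}; p | <>~p | p there: w1:F. ✗
w3: no successors, so <>(p | <>~p | p) fails. ✗
— 0 worlds.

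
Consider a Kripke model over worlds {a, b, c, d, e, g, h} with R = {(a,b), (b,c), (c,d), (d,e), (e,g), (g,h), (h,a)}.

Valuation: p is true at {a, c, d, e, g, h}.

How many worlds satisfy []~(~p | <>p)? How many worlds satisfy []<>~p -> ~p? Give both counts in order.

For []~(~p | <>p):
a: successors {b}; ~(~p | <>p) there: b:F. ✗
b: successors {c}; ~(~p | <>p) there: c:F. ✗
c: successors {d}; ~(~p | <>p) there: d:F. ✗
d: successors {e}; ~(~p | <>p) there: e:F. ✗
e: successors {g}; ~(~p | <>p) there: g:F. ✗
g: successors {h}; ~(~p | <>p) there: h:F. ✗
h: successors {a}; ~(~p | <>p) there: a:T. ✓
— 1 world.
For []<>~p -> ~p:
a: []<>~p is F, ~p is F. ✓
b: []<>~p is F, ~p is T. ✓
c: []<>~p is F, ~p is F. ✓
d: []<>~p is F, ~p is F. ✓
e: []<>~p is F, ~p is F. ✓
g: []<>~p is F, ~p is F. ✓
h: []<>~p is T, ~p is F. ✗
— 6 worlds.

1 and 6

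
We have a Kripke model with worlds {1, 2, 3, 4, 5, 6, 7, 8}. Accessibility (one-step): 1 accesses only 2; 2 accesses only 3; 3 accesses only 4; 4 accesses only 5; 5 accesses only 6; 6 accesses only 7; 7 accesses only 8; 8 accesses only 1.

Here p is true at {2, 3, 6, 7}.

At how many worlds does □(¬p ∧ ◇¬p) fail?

1: successors {2}; ¬p ∧ ◇¬p there: 2:F. ✗
2: successors {3}; ¬p ∧ ◇¬p there: 3:F. ✗
3: successors {4}; ¬p ∧ ◇¬p there: 4:T. ✓
4: successors {5}; ¬p ∧ ◇¬p there: 5:F. ✗
5: successors {6}; ¬p ∧ ◇¬p there: 6:F. ✗
6: successors {7}; ¬p ∧ ◇¬p there: 7:F. ✗
7: successors {8}; ¬p ∧ ◇¬p there: 8:T. ✓
8: successors {1}; ¬p ∧ ◇¬p there: 1:F. ✗
Satisfying worlds: {3, 7}.
So □(¬p ∧ ◇¬p) fails at the other 6 worlds.

6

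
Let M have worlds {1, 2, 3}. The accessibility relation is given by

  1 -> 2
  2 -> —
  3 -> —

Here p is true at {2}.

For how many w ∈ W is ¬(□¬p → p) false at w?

2

1: □¬p → p is T. ✗
2: □¬p → p is T. ✗
3: □¬p → p is F. ✓
Satisfying worlds: {3}.
So ¬(□¬p → p) fails at the other 2 worlds.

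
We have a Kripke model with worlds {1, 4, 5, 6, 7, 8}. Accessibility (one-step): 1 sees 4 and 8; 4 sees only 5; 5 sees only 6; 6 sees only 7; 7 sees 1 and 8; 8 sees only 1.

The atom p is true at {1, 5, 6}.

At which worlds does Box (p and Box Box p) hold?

{8}

1: successors {4, 8}; p and Box Box p there: 4:F, 8:F. ✗
4: successors {5}; p and Box Box p there: 5:F. ✗
5: successors {6}; p and Box Box p there: 6:F. ✗
6: successors {7}; p and Box Box p there: 7:F. ✗
7: successors {1, 8}; p and Box Box p there: 1:T, 8:F. ✗
8: successors {1}; p and Box Box p there: 1:T. ✓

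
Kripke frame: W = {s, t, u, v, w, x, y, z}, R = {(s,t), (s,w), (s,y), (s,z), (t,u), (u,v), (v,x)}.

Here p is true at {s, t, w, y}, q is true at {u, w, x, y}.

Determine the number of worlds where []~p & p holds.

3

s: []~p is F, p is T. ✗
t: []~p is T, p is T. ✓
u: []~p is T, p is F. ✗
v: []~p is T, p is F. ✗
w: []~p is T, p is T. ✓
x: []~p is T, p is F. ✗
y: []~p is T, p is T. ✓
z: []~p is T, p is F. ✗
Satisfying worlds: {t, w, y}.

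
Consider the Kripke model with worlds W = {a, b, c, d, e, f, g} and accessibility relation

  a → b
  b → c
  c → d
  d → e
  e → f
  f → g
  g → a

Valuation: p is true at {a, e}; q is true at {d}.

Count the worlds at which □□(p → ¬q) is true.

a: successors {b}; □(p → ¬q) there: b:T. ✓
b: successors {c}; □(p → ¬q) there: c:T. ✓
c: successors {d}; □(p → ¬q) there: d:T. ✓
d: successors {e}; □(p → ¬q) there: e:T. ✓
e: successors {f}; □(p → ¬q) there: f:T. ✓
f: successors {g}; □(p → ¬q) there: g:T. ✓
g: successors {a}; □(p → ¬q) there: a:T. ✓
Satisfying worlds: {a, b, c, d, e, f, g}.

7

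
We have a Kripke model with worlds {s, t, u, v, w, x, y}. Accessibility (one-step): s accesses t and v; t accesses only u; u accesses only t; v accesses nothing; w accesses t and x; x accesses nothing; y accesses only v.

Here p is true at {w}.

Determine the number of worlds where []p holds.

s: successors {t, v}; p there: t:F, v:F. ✗
t: successors {u}; p there: u:F. ✗
u: successors {t}; p there: t:F. ✗
v: no successors, so []p holds vacuously. ✓
w: successors {t, x}; p there: t:F, x:F. ✗
x: no successors, so []p holds vacuously. ✓
y: successors {v}; p there: v:F. ✗
Satisfying worlds: {v, x}.

2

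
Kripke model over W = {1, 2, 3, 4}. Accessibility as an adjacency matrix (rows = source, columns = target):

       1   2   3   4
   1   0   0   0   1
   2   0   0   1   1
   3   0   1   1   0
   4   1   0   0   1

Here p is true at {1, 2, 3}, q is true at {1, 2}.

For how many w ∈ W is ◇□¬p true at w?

1

1: successors {4}; □¬p there: 4:F. ✗
2: successors {3, 4}; □¬p there: 3:F, 4:F. ✗
3: successors {2, 3}; □¬p there: 2:F, 3:F. ✗
4: successors {1, 4}; □¬p there: 1:T, 4:F. ✓
Satisfying worlds: {4}.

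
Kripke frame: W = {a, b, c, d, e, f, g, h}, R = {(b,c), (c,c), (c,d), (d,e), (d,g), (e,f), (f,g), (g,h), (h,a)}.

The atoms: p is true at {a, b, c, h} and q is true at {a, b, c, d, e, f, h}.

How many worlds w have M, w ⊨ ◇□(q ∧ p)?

4

a: no successors, so ◇□(q ∧ p) fails. ✗
b: successors {c}; □(q ∧ p) there: c:F. ✗
c: successors {c, d}; □(q ∧ p) there: c:F, d:F. ✗
d: successors {e, g}; □(q ∧ p) there: e:F, g:T. ✓
e: successors {f}; □(q ∧ p) there: f:F. ✗
f: successors {g}; □(q ∧ p) there: g:T. ✓
g: successors {h}; □(q ∧ p) there: h:T. ✓
h: successors {a}; □(q ∧ p) there: a:T. ✓
Satisfying worlds: {d, f, g, h}.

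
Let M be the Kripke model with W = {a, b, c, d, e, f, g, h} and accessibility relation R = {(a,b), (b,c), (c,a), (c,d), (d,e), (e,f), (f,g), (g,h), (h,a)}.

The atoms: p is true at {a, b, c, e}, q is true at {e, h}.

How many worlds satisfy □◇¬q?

6

a: successors {b}; ◇¬q there: b:T. ✓
b: successors {c}; ◇¬q there: c:T. ✓
c: successors {a, d}; ◇¬q there: a:T, d:F. ✗
d: successors {e}; ◇¬q there: e:T. ✓
e: successors {f}; ◇¬q there: f:T. ✓
f: successors {g}; ◇¬q there: g:F. ✗
g: successors {h}; ◇¬q there: h:T. ✓
h: successors {a}; ◇¬q there: a:T. ✓
Satisfying worlds: {a, b, d, e, g, h}.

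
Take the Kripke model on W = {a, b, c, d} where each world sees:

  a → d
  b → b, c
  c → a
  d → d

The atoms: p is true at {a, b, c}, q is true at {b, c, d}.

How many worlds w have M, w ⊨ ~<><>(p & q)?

a: <><>(p & q) is F. ✓
b: <><>(p & q) is T. ✗
c: <><>(p & q) is F. ✓
d: <><>(p & q) is F. ✓
Satisfying worlds: {a, c, d}.

3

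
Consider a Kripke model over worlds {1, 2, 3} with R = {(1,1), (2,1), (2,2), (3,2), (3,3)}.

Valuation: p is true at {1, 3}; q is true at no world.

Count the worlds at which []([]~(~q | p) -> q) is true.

1: successors {1}; []~(~q | p) -> q there: 1:T. ✓
2: successors {1, 2}; []~(~q | p) -> q there: 1:T, 2:T. ✓
3: successors {2, 3}; []~(~q | p) -> q there: 2:T, 3:T. ✓
Satisfying worlds: {1, 2, 3}.

3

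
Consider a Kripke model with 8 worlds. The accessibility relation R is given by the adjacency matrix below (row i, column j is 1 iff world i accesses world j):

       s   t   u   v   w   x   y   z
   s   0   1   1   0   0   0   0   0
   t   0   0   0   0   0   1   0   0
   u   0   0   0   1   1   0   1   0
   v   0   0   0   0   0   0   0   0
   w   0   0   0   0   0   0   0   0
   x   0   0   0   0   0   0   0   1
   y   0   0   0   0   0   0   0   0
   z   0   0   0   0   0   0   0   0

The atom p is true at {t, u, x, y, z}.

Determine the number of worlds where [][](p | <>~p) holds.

7

s: successors {t, u}; [](p | <>~p) there: t:T, u:F. ✗
t: successors {x}; [](p | <>~p) there: x:T. ✓
u: successors {v, w, y}; [](p | <>~p) there: v:T, w:T, y:T. ✓
v: no successors, so [][](p | <>~p) holds vacuously. ✓
w: no successors, so [][](p | <>~p) holds vacuously. ✓
x: successors {z}; [](p | <>~p) there: z:T. ✓
y: no successors, so [][](p | <>~p) holds vacuously. ✓
z: no successors, so [][](p | <>~p) holds vacuously. ✓
Satisfying worlds: {t, u, v, w, x, y, z}.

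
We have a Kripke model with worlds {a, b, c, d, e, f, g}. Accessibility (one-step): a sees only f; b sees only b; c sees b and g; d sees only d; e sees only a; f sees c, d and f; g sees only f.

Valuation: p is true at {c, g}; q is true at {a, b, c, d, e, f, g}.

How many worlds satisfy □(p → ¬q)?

5

a: successors {f}; p → ¬q there: f:T. ✓
b: successors {b}; p → ¬q there: b:T. ✓
c: successors {b, g}; p → ¬q there: b:T, g:F. ✗
d: successors {d}; p → ¬q there: d:T. ✓
e: successors {a}; p → ¬q there: a:T. ✓
f: successors {c, d, f}; p → ¬q there: c:F, d:T, f:T. ✗
g: successors {f}; p → ¬q there: f:T. ✓
Satisfying worlds: {a, b, d, e, g}.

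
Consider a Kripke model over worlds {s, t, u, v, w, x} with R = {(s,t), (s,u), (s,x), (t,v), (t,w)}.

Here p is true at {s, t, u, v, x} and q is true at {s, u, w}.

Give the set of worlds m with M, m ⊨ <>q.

s: successors {t, u, x}; q there: t:F, u:T, x:F. ✓
t: successors {v, w}; q there: v:F, w:T. ✓
u: no successors, so <>q fails. ✗
v: no successors, so <>q fails. ✗
w: no successors, so <>q fails. ✗
x: no successors, so <>q fails. ✗

{s, t}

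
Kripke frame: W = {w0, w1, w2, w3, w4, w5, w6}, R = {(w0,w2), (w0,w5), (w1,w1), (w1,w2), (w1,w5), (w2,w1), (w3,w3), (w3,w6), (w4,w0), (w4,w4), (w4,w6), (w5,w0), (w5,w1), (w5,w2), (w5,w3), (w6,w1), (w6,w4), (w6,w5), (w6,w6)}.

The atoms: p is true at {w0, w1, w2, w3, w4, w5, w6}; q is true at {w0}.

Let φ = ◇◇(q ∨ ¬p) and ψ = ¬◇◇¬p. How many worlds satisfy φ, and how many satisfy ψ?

4 and 7

For ◇◇(q ∨ ¬p):
w0: successors {w2, w5}; ◇(q ∨ ¬p) there: w2:F, w5:T. ✓
w1: successors {w1, w2, w5}; ◇(q ∨ ¬p) there: w1:F, w2:F, w5:T. ✓
w2: successors {w1}; ◇(q ∨ ¬p) there: w1:F. ✗
w3: successors {w3, w6}; ◇(q ∨ ¬p) there: w3:F, w6:F. ✗
w4: successors {w0, w4, w6}; ◇(q ∨ ¬p) there: w0:F, w4:T, w6:F. ✓
w5: successors {w0, w1, w2, w3}; ◇(q ∨ ¬p) there: w0:F, w1:F, w2:F, w3:F. ✗
w6: successors {w1, w4, w5, w6}; ◇(q ∨ ¬p) there: w1:F, w4:T, w5:T, w6:F. ✓
— 4 worlds.
For ¬◇◇¬p:
w0: ◇◇¬p is F. ✓
w1: ◇◇¬p is F. ✓
w2: ◇◇¬p is F. ✓
w3: ◇◇¬p is F. ✓
w4: ◇◇¬p is F. ✓
w5: ◇◇¬p is F. ✓
w6: ◇◇¬p is F. ✓
— 7 worlds.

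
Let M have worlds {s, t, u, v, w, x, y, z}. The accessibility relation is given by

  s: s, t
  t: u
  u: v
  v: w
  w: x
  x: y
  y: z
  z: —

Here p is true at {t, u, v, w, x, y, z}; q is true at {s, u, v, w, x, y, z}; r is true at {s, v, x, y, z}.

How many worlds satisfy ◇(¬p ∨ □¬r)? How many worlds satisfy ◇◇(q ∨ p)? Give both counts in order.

3 and 6

For ◇(¬p ∨ □¬r):
s: successors {s, t}; ¬p ∨ □¬r there: s:T, t:T. ✓
t: successors {u}; ¬p ∨ □¬r there: u:F. ✗
u: successors {v}; ¬p ∨ □¬r there: v:T. ✓
v: successors {w}; ¬p ∨ □¬r there: w:F. ✗
w: successors {x}; ¬p ∨ □¬r there: x:F. ✗
x: successors {y}; ¬p ∨ □¬r there: y:F. ✗
y: successors {z}; ¬p ∨ □¬r there: z:T. ✓
z: no successors, so ◇(¬p ∨ □¬r) fails. ✗
— 3 worlds.
For ◇◇(q ∨ p):
s: successors {s, t}; ◇(q ∨ p) there: s:T, t:T. ✓
t: successors {u}; ◇(q ∨ p) there: u:T. ✓
u: successors {v}; ◇(q ∨ p) there: v:T. ✓
v: successors {w}; ◇(q ∨ p) there: w:T. ✓
w: successors {x}; ◇(q ∨ p) there: x:T. ✓
x: successors {y}; ◇(q ∨ p) there: y:T. ✓
y: successors {z}; ◇(q ∨ p) there: z:F. ✗
z: no successors, so ◇◇(q ∨ p) fails. ✗
— 6 worlds.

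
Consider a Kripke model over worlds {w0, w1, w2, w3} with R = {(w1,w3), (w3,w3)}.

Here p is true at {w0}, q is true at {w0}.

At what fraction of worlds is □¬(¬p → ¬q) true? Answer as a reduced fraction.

w0: no successors, so □¬(¬p → ¬q) holds vacuously. ✓
w1: successors {w3}; ¬(¬p → ¬q) there: w3:F. ✗
w2: no successors, so □¬(¬p → ¬q) holds vacuously. ✓
w3: successors {w3}; ¬(¬p → ¬q) there: w3:F. ✗
That's 2 of 4 worlds, so 2/4 = 1/2.

1/2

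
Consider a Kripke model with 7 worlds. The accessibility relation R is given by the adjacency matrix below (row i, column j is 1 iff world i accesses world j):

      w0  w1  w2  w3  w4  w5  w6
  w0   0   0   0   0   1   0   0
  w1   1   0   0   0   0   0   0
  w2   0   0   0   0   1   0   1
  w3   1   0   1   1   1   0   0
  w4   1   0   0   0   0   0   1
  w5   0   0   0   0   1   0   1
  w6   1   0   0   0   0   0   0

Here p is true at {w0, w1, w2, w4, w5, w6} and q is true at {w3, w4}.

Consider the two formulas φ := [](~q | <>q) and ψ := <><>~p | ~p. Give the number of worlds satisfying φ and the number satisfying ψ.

For [](~q | <>q):
w0: successors {w4}; ~q | <>q there: w4:F. ✗
w1: successors {w0}; ~q | <>q there: w0:T. ✓
w2: successors {w4, w6}; ~q | <>q there: w4:F, w6:T. ✗
w3: successors {w0, w2, w3, w4}; ~q | <>q there: w0:T, w2:T, w3:T, w4:F. ✗
w4: successors {w0, w6}; ~q | <>q there: w0:T, w6:T. ✓
w5: successors {w4, w6}; ~q | <>q there: w4:F, w6:T. ✗
w6: successors {w0}; ~q | <>q there: w0:T. ✓
— 3 worlds.
For <><>~p | ~p:
w0: <><>~p is F, ~p is F. ✗
w1: <><>~p is F, ~p is F. ✗
w2: <><>~p is F, ~p is F. ✗
w3: <><>~p is T, ~p is T. ✓
w4: <><>~p is F, ~p is F. ✗
w5: <><>~p is F, ~p is F. ✗
w6: <><>~p is F, ~p is F. ✗
— 1 world.

3 and 1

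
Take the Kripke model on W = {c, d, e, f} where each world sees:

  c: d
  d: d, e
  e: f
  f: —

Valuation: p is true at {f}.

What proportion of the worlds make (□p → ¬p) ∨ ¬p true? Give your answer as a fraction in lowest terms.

c: □p → ¬p is T, ¬p is T. ✓
d: □p → ¬p is T, ¬p is T. ✓
e: □p → ¬p is T, ¬p is T. ✓
f: □p → ¬p is F, ¬p is F. ✗
That's 3 of 4 worlds, so 3/4.

3/4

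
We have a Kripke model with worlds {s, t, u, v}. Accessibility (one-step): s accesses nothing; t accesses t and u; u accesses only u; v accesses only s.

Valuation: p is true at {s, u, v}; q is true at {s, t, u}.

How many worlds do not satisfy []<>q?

1

s: no successors, so []<>q holds vacuously. ✓
t: successors {t, u}; <>q there: t:T, u:T. ✓
u: successors {u}; <>q there: u:T. ✓
v: successors {s}; <>q there: s:F. ✗
Satisfying worlds: {s, t, u}.
So []<>q fails at the other 1 world.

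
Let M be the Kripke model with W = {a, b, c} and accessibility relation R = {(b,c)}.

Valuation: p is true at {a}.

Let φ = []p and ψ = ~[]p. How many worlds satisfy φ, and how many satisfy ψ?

2 and 1

For []p:
a: no successors, so []p holds vacuously. ✓
b: successors {c}; p there: c:F. ✗
c: no successors, so []p holds vacuously. ✓
— 2 worlds.
For ~[]p:
a: []p is T. ✗
b: []p is F. ✓
c: []p is T. ✗
— 1 world.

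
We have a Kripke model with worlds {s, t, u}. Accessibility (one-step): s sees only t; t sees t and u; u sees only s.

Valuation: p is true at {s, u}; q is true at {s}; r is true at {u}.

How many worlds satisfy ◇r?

s: successors {t}; r there: t:F. ✗
t: successors {t, u}; r there: t:F, u:T. ✓
u: successors {s}; r there: s:F. ✗
Satisfying worlds: {t}.

1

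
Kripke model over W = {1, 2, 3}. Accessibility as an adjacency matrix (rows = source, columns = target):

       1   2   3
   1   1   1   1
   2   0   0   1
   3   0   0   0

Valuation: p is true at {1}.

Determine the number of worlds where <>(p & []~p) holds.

1: successors {1, 2, 3}; p & []~p there: 1:F, 2:F, 3:F. ✗
2: successors {3}; p & []~p there: 3:F. ✗
3: no successors, so <>(p & []~p) fails. ✗
Satisfying worlds: ∅.

0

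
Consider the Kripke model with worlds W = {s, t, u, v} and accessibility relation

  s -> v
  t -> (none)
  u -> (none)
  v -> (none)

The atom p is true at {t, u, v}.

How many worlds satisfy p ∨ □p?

4

s: p is F, □p is T. ✓
t: p is T, □p is T. ✓
u: p is T, □p is T. ✓
v: p is T, □p is T. ✓
Satisfying worlds: {s, t, u, v}.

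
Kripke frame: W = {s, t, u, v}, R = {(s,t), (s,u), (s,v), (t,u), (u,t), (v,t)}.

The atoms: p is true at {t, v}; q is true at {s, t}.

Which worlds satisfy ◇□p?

{s, t}

s: successors {t, u, v}; □p there: t:F, u:T, v:T. ✓
t: successors {u}; □p there: u:T. ✓
u: successors {t}; □p there: t:F. ✗
v: successors {t}; □p there: t:F. ✗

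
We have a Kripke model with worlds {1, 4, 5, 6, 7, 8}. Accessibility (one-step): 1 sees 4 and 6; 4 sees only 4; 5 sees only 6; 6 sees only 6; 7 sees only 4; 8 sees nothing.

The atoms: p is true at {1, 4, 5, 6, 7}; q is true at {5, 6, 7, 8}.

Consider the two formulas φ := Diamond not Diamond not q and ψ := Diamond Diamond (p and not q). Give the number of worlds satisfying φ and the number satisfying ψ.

3 and 3

For Diamond not Diamond not q:
1: successors {4, 6}; not Diamond not q there: 4:F, 6:T. ✓
4: successors {4}; not Diamond not q there: 4:F. ✗
5: successors {6}; not Diamond not q there: 6:T. ✓
6: successors {6}; not Diamond not q there: 6:T. ✓
7: successors {4}; not Diamond not q there: 4:F. ✗
8: no successors, so Diamond not Diamond not q fails. ✗
— 3 worlds.
For Diamond Diamond (p and not q):
1: successors {4, 6}; Diamond (p and not q) there: 4:T, 6:F. ✓
4: successors {4}; Diamond (p and not q) there: 4:T. ✓
5: successors {6}; Diamond (p and not q) there: 6:F. ✗
6: successors {6}; Diamond (p and not q) there: 6:F. ✗
7: successors {4}; Diamond (p and not q) there: 4:T. ✓
8: no successors, so Diamond Diamond (p and not q) fails. ✗
— 3 worlds.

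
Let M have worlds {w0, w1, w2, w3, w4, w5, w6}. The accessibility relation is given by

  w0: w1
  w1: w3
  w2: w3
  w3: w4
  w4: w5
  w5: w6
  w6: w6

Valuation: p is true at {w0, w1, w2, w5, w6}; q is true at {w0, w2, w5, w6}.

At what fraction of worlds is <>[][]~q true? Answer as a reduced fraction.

w0: successors {w1}; [][]~q there: w1:T. ✓
w1: successors {w3}; [][]~q there: w3:F. ✗
w2: successors {w3}; [][]~q there: w3:F. ✗
w3: successors {w4}; [][]~q there: w4:F. ✗
w4: successors {w5}; [][]~q there: w5:F. ✗
w5: successors {w6}; [][]~q there: w6:F. ✗
w6: successors {w6}; [][]~q there: w6:F. ✗
That's 1 of 7 worlds, so 1/7.

1/7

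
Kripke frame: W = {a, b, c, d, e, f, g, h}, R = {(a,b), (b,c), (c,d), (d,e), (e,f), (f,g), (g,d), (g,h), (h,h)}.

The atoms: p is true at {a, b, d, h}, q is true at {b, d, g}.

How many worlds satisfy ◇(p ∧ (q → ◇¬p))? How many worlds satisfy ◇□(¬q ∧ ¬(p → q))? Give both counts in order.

For ◇(p ∧ (q → ◇¬p)):
a: successors {b}; p ∧ (q → ◇¬p) there: b:T. ✓
b: successors {c}; p ∧ (q → ◇¬p) there: c:F. ✗
c: successors {d}; p ∧ (q → ◇¬p) there: d:T. ✓
d: successors {e}; p ∧ (q → ◇¬p) there: e:F. ✗
e: successors {f}; p ∧ (q → ◇¬p) there: f:F. ✗
f: successors {g}; p ∧ (q → ◇¬p) there: g:F. ✗
g: successors {d, h}; p ∧ (q → ◇¬p) there: d:T, h:T. ✓
h: successors {h}; p ∧ (q → ◇¬p) there: h:T. ✓
— 4 worlds.
For ◇□(¬q ∧ ¬(p → q)):
a: successors {b}; □(¬q ∧ ¬(p → q)) there: b:F. ✗
b: successors {c}; □(¬q ∧ ¬(p → q)) there: c:F. ✗
c: successors {d}; □(¬q ∧ ¬(p → q)) there: d:F. ✗
d: successors {e}; □(¬q ∧ ¬(p → q)) there: e:F. ✗
e: successors {f}; □(¬q ∧ ¬(p → q)) there: f:F. ✗
f: successors {g}; □(¬q ∧ ¬(p → q)) there: g:F. ✗
g: successors {d, h}; □(¬q ∧ ¬(p → q)) there: d:F, h:T. ✓
h: successors {h}; □(¬q ∧ ¬(p → q)) there: h:T. ✓
— 2 worlds.

4 and 2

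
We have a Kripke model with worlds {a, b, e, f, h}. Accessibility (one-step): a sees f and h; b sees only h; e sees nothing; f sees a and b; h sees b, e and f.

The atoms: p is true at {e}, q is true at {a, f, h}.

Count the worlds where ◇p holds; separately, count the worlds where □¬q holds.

1 and 1

For ◇p:
a: successors {f, h}; p there: f:F, h:F. ✗
b: successors {h}; p there: h:F. ✗
e: no successors, so ◇p fails. ✗
f: successors {a, b}; p there: a:F, b:F. ✗
h: successors {b, e, f}; p there: b:F, e:T, f:F. ✓
— 1 world.
For □¬q:
a: successors {f, h}; ¬q there: f:F, h:F. ✗
b: successors {h}; ¬q there: h:F. ✗
e: no successors, so □¬q holds vacuously. ✓
f: successors {a, b}; ¬q there: a:F, b:T. ✗
h: successors {b, e, f}; ¬q there: b:T, e:T, f:F. ✗
— 1 world.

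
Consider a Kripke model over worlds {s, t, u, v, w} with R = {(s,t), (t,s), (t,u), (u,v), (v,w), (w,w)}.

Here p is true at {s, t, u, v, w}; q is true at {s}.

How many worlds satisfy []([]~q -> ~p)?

s: successors {t}; []~q -> ~p there: t:T. ✓
t: successors {s, u}; []~q -> ~p there: s:F, u:F. ✗
u: successors {v}; []~q -> ~p there: v:F. ✗
v: successors {w}; []~q -> ~p there: w:F. ✗
w: successors {w}; []~q -> ~p there: w:F. ✗
Satisfying worlds: {s}.

1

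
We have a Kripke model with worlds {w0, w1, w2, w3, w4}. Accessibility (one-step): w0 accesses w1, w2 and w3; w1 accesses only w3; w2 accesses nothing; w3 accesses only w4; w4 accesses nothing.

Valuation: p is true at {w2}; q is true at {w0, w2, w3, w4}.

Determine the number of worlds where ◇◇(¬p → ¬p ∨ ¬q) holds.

2

w0: successors {w1, w2, w3}; ◇(¬p → ¬p ∨ ¬q) there: w1:T, w2:F, w3:T. ✓
w1: successors {w3}; ◇(¬p → ¬p ∨ ¬q) there: w3:T. ✓
w2: no successors, so ◇◇(¬p → ¬p ∨ ¬q) fails. ✗
w3: successors {w4}; ◇(¬p → ¬p ∨ ¬q) there: w4:F. ✗
w4: no successors, so ◇◇(¬p → ¬p ∨ ¬q) fails. ✗
Satisfying worlds: {w0, w1}.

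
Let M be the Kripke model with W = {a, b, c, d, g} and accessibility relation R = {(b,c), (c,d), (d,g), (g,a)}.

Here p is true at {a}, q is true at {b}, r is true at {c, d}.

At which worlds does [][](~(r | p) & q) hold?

{a, g}

a: no successors, so [][](~(r | p) & q) holds vacuously. ✓
b: successors {c}; [](~(r | p) & q) there: c:F. ✗
c: successors {d}; [](~(r | p) & q) there: d:F. ✗
d: successors {g}; [](~(r | p) & q) there: g:F. ✗
g: successors {a}; [](~(r | p) & q) there: a:T. ✓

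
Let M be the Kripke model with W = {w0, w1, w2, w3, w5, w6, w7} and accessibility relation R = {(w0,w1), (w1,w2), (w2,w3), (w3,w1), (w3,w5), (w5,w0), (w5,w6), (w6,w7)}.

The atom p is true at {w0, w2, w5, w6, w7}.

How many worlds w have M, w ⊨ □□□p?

4

w0: successors {w1}; □□p there: w1:F. ✗
w1: successors {w2}; □□p there: w2:F. ✗
w2: successors {w3}; □□p there: w3:T. ✓
w3: successors {w1, w5}; □□p there: w1:F, w5:F. ✗
w5: successors {w0, w6}; □□p there: w0:T, w6:T. ✓
w6: successors {w7}; □□p there: w7:T. ✓
w7: no successors, so □□□p holds vacuously. ✓
Satisfying worlds: {w2, w5, w6, w7}.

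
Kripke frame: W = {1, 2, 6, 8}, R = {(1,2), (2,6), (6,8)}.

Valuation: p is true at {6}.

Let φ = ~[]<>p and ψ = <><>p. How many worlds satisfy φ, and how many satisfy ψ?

For ~[]<>p:
1: []<>p is T. ✗
2: []<>p is F. ✓
6: []<>p is F. ✓
8: []<>p is T. ✗
— 2 worlds.
For <><>p:
1: successors {2}; <>p there: 2:T. ✓
2: successors {6}; <>p there: 6:F. ✗
6: successors {8}; <>p there: 8:F. ✗
8: no successors, so <><>p fails. ✗
— 1 world.

2 and 1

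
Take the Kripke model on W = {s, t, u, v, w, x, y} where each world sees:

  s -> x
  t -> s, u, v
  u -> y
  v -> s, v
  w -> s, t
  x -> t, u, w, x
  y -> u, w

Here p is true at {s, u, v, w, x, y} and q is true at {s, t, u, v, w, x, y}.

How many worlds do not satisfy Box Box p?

s: successors {x}; Box p there: x:F. ✗
t: successors {s, u, v}; Box p there: s:T, u:T, v:T. ✓
u: successors {y}; Box p there: y:T. ✓
v: successors {s, v}; Box p there: s:T, v:T. ✓
w: successors {s, t}; Box p there: s:T, t:T. ✓
x: successors {t, u, w, x}; Box p there: t:T, u:T, w:F, x:F. ✗
y: successors {u, w}; Box p there: u:T, w:F. ✗
Satisfying worlds: {t, u, v, w}.
So Box Box p fails at the other 3 worlds.

3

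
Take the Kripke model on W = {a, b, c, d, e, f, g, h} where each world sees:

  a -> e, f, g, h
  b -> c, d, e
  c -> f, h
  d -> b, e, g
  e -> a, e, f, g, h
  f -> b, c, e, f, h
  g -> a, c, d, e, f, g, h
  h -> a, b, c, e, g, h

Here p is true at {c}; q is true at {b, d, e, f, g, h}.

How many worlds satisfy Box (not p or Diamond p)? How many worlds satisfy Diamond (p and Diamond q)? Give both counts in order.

4 and 4

For Box (not p or Diamond p):
a: successors {e, f, g, h}; not p or Diamond p there: e:T, f:T, g:T, h:T. ✓
b: successors {c, d, e}; not p or Diamond p there: c:F, d:T, e:T. ✗
c: successors {f, h}; not p or Diamond p there: f:T, h:T. ✓
d: successors {b, e, g}; not p or Diamond p there: b:T, e:T, g:T. ✓
e: successors {a, e, f, g, h}; not p or Diamond p there: a:T, e:T, f:T, g:T, h:T. ✓
f: successors {b, c, e, f, h}; not p or Diamond p there: b:T, c:F, e:T, f:T, h:T. ✗
g: successors {a, c, d, e, f, g, h}; not p or Diamond p there: a:T, c:F, d:T, e:T, f:T, g:T, h:T. ✗
h: successors {a, b, c, e, g, h}; not p or Diamond p there: a:T, b:T, c:F, e:T, g:T, h:T. ✗
— 4 worlds.
For Diamond (p and Diamond q):
a: successors {e, f, g, h}; p and Diamond q there: e:F, f:F, g:F, h:F. ✗
b: successors {c, d, e}; p and Diamond q there: c:T, d:F, e:F. ✓
c: successors {f, h}; p and Diamond q there: f:F, h:F. ✗
d: successors {b, e, g}; p and Diamond q there: b:F, e:F, g:F. ✗
e: successors {a, e, f, g, h}; p and Diamond q there: a:F, e:F, f:F, g:F, h:F. ✗
f: successors {b, c, e, f, h}; p and Diamond q there: b:F, c:T, e:F, f:F, h:F. ✓
g: successors {a, c, d, e, f, g, h}; p and Diamond q there: a:F, c:T, d:F, e:F, f:F, g:F, h:F. ✓
h: successors {a, b, c, e, g, h}; p and Diamond q there: a:F, b:F, c:T, e:F, g:F, h:F. ✓
— 4 worlds.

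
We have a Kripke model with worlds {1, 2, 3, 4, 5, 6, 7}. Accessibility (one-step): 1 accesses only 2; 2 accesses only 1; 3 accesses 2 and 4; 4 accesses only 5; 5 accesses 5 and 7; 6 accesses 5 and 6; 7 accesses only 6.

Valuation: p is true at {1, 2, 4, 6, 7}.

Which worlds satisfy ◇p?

{1, 2, 3, 5, 6, 7}

1: successors {2}; p there: 2:T. ✓
2: successors {1}; p there: 1:T. ✓
3: successors {2, 4}; p there: 2:T, 4:T. ✓
4: successors {5}; p there: 5:F. ✗
5: successors {5, 7}; p there: 5:F, 7:T. ✓
6: successors {5, 6}; p there: 5:F, 6:T. ✓
7: successors {6}; p there: 6:T. ✓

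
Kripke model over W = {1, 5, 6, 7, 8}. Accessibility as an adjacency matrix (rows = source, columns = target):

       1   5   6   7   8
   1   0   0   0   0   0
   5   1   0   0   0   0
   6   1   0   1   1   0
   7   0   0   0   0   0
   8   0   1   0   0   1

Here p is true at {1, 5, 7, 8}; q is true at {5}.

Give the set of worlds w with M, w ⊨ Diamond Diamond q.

1: no successors, so Diamond Diamond q fails. ✗
5: successors {1}; Diamond q there: 1:F. ✗
6: successors {1, 6, 7}; Diamond q there: 1:F, 6:F, 7:F. ✗
7: no successors, so Diamond Diamond q fails. ✗
8: successors {5, 8}; Diamond q there: 5:F, 8:T. ✓

{8}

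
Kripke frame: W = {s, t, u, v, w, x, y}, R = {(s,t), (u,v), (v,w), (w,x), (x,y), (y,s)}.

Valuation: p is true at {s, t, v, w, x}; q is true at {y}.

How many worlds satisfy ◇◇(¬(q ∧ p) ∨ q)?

s: successors {t}; ◇(¬(q ∧ p) ∨ q) there: t:F. ✗
t: no successors, so ◇◇(¬(q ∧ p) ∨ q) fails. ✗
u: successors {v}; ◇(¬(q ∧ p) ∨ q) there: v:T. ✓
v: successors {w}; ◇(¬(q ∧ p) ∨ q) there: w:T. ✓
w: successors {x}; ◇(¬(q ∧ p) ∨ q) there: x:T. ✓
x: successors {y}; ◇(¬(q ∧ p) ∨ q) there: y:T. ✓
y: successors {s}; ◇(¬(q ∧ p) ∨ q) there: s:T. ✓
Satisfying worlds: {u, v, w, x, y}.

5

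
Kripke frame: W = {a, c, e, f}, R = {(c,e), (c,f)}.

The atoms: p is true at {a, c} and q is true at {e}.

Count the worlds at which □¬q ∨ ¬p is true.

3

a: □¬q is T, ¬p is F. ✓
c: □¬q is F, ¬p is F. ✗
e: □¬q is T, ¬p is T. ✓
f: □¬q is T, ¬p is T. ✓
Satisfying worlds: {a, e, f}.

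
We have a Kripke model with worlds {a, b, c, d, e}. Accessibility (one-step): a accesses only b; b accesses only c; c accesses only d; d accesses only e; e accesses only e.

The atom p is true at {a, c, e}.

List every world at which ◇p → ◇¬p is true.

{a, c}

a: ◇p is F, ◇¬p is T. ✓
b: ◇p is T, ◇¬p is F. ✗
c: ◇p is F, ◇¬p is T. ✓
d: ◇p is T, ◇¬p is F. ✗
e: ◇p is T, ◇¬p is F. ✗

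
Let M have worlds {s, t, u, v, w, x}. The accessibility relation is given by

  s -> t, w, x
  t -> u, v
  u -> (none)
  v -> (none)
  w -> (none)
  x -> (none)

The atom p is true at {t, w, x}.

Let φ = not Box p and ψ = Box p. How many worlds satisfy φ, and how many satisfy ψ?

For not Box p:
s: Box p is T. ✗
t: Box p is F. ✓
u: Box p is T. ✗
v: Box p is T. ✗
w: Box p is T. ✗
x: Box p is T. ✗
— 1 world.
For Box p:
s: successors {t, w, x}; p there: t:T, w:T, x:T. ✓
t: successors {u, v}; p there: u:F, v:F. ✗
u: no successors, so Box p holds vacuously. ✓
v: no successors, so Box p holds vacuously. ✓
w: no successors, so Box p holds vacuously. ✓
x: no successors, so Box p holds vacuously. ✓
— 5 worlds.

1 and 5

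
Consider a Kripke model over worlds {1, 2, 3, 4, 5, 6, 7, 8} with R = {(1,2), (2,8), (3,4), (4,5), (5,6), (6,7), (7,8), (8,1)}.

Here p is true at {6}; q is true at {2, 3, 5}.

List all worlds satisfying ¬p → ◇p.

{5, 6}

1: ¬p is T, ◇p is F. ✗
2: ¬p is T, ◇p is F. ✗
3: ¬p is T, ◇p is F. ✗
4: ¬p is T, ◇p is F. ✗
5: ¬p is T, ◇p is T. ✓
6: ¬p is F, ◇p is F. ✓
7: ¬p is T, ◇p is F. ✗
8: ¬p is T, ◇p is F. ✗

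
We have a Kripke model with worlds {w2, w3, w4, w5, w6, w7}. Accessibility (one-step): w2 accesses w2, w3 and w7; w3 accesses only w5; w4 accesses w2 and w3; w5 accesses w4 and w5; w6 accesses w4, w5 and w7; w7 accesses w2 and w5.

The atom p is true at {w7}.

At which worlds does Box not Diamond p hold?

w2: successors {w2, w3, w7}; not Diamond p there: w2:F, w3:T, w7:T. ✗
w3: successors {w5}; not Diamond p there: w5:T. ✓
w4: successors {w2, w3}; not Diamond p there: w2:F, w3:T. ✗
w5: successors {w4, w5}; not Diamond p there: w4:T, w5:T. ✓
w6: successors {w4, w5, w7}; not Diamond p there: w4:T, w5:T, w7:T. ✓
w7: successors {w2, w5}; not Diamond p there: w2:F, w5:T. ✗

{w3, w5, w6}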